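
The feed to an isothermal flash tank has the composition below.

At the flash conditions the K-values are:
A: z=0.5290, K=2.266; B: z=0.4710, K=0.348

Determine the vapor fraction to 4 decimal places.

ψ = 0.4393

Rachford–Rice: g(ψ) = Σ zᵢ(Kᵢ−1)/(1+ψ(Kᵢ−1)) = 0.
g(0) = ΣzᵢKᵢ − 1 = 0.3626 and g(1) = 1 − Σzᵢ/Kᵢ = -0.5869, so a root lies in (0, 1).
Binary case is linear: z₁(K₁−1)(1+ψ(K₂−1)) + z₂(K₂−1)(1+ψ(K₁−1)) = 0
⇒ ψ = [z₁(K₁−1)+z₂(K₂−1)] / [−(K₁−1)(K₂−1)] = 0.36262/0.82543 = 0.4393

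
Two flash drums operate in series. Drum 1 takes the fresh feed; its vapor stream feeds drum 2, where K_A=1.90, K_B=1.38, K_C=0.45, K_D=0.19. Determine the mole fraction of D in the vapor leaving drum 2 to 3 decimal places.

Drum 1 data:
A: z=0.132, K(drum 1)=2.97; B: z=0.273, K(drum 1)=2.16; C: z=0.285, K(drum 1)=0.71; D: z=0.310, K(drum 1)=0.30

Drum 1:
Rachford–Rice: g(ψ₁) = Σ zᵢ(Kᵢ−1)/(1+ψ₁(Kᵢ−1)) = 0.
Feasibility: ΣzᵢKᵢ = 1.277, Σzᵢ/Kᵢ = 1.606 — both > 1, two phases present.
Newton iteration, ψ₁⁰ = 0.62:
  ψ₁ = 0.620: g = -0.1829, g' = -0.738 → ψ₁ = 0.372
  ψ₁ = 0.372: g = -0.0148, g' = -0.658 → ψ₁ = 0.350
Converged at ψ₁ = 0.350.
Drum-1 compositions:
  A: x = 0.078, y = 0.232
  B: x = 0.194, y = 0.420
  C: x = 0.317, y = 0.225
  D: x = 0.410, y = 0.123
Drum-2 feed = drum-1 vapor: z₂ = (0.2321, 0.4195, 0.2252, 0.1231).
Drum 2:
Newton iteration, ψ₂⁰ = 0.5:
  ψ₂ = 0.500: g = -0.0604, g' = -0.490 → ψ₂ = 0.377
  ψ₂ = 0.377: g = -0.0043, g' = -0.427 → ψ₂ = 0.367
Converged at ψ₂ = 0.367.
  A: x = 0.175, y = 0.332
  B: x = 0.368, y = 0.508
  C: x = 0.282, y = 0.127
  D: x = 0.175, y = 0.033

y_D (drum 2) = 0.033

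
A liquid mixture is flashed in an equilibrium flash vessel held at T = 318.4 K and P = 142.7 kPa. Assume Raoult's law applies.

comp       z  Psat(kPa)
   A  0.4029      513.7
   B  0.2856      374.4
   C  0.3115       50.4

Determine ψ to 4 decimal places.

ψ = 0.9176

Raoult's law: Kᵢ = Pᵢˢᵃᵗ/P = Pᵢˢᵃᵗ/142.7.
  K_A = 513.7/142.7 = 3.599860, K_B = 374.4/142.7 = 2.623686, K_C = 50.4/142.7 = 0.353189
Iterate (Newton) starting at ψ = 0.5:
  ψ = 0.5000: g = 0.41359, g' = -1.0289 → ψ = 0.9020
  ψ = 0.9020: g = 0.01765, g' = -1.1183 → ψ = 0.9178
  ψ = 0.9178: g = -0.00023, g' = -1.1481 → ψ = 0.9176
Converged at ψ = 0.9176.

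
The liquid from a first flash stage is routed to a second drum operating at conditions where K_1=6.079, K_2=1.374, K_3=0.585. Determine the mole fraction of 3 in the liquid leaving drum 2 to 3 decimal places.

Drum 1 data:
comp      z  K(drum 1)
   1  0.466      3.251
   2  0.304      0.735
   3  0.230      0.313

Drum 1:
Material balance + equilibrium reduce to Σ zᵢ(Kᵢ−1)/(1+ψ₁(Kᵢ−1)) = 0.
Feasibility: ΣzᵢKᵢ = 1.810, Σzᵢ/Kᵢ = 1.292 — both > 1, two phases present.
Newton–Raphson from ψ₁ = 0.5:
  ψ₁ = 0.500: g = 0.1600, g' = -0.803 → ψ₁ = 0.699
  ψ₁ = 0.699: g = 0.0046, g' = -0.791 → ψ₁ = 0.705
Converged at ψ₁ = 0.705.
Drum-1 compositions:
  1: x = 0.180, y = 0.586
  2: x = 0.374, y = 0.275
  3: x = 0.446, y = 0.140
Drum-2 feed = drum-1 liquid: z₂ = (0.1801, 0.3738, 0.4460).
Drum 2:
Let ψ₂ = V/F and solve Σ zᵢ(Kᵢ−1)/(1+ψ₂(Kᵢ−1)) = 0.
Check two-phase: ΣzᵢKᵢ = 1.870 > 1 and Σzᵢ/Kᵢ = 1.064 > 1, so g(0) = 0.870 > 0 and g(1) = -0.064 < 0.
Iterate (Newton) starting at ψ₂ = 0.31:
  ψ₂ = 0.310: g = 0.2682, g' = -0.844 → ψ₂ = 0.628
  ψ₂ = 0.628: g = 0.0814, g' = -0.440 → ψ₂ = 0.813
  ψ₂ = 0.813: g = 0.0063, g' = -0.382 → ψ₂ = 0.829
Converged at ψ₂ = 0.829.
  1: x = 0.035, y = 0.210
  2: x = 0.285, y = 0.392
  3: x = 0.680, y = 0.398

x_3 (drum 2) = 0.680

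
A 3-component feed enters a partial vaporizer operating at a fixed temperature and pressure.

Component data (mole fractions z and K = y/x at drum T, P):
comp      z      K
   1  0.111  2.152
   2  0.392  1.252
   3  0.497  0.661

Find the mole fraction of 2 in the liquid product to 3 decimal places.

x_2 = 0.365

Material balance + equilibrium reduce to Σ zᵢ(Kᵢ−1)/(1+ψ(Kᵢ−1)) = 0.
g(0) = ΣzᵢKᵢ − 1 = 0.058 and g(1) = 1 − Σzᵢ/Kᵢ = -0.117, so a root lies in (0, 1).
Newton–Raphson from ψ = 0.49:
  ψ = 0.490: g = -0.0324, g' = -0.162 → ψ = 0.290
  ψ = 0.290: g = 0.0010, g' = -0.175 → ψ = 0.296
Converged at ψ = 0.296.
Compositions from xᵢ = zᵢ/(1+ψ(Kᵢ−1)), yᵢ = Kᵢxᵢ:
  1: x = 0.083, y = 0.178
  2: x = 0.365, y = 0.457
  3: x = 0.552, y = 0.365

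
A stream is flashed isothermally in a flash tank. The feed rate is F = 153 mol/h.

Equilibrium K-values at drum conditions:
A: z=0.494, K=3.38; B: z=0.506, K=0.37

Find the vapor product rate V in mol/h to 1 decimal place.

V = 87.4 mol/h

Rachford–Rice: g(ψ) = Σ zᵢ(Kᵢ−1)/(1+ψ(Kᵢ−1)) = 0.
Feasibility: ΣzᵢKᵢ = 1.857, Σzᵢ/Kᵢ = 1.514 — both > 1, two phases present.
Newton–Raphson from ψ = 0.5:
  ψ = 0.500: g = 0.0715, g' = -1.011 → ψ = 0.571
  ψ = 0.571: g = 0.0008, g' = -0.993 → ψ = 0.572
Converged at ψ = 0.572.
Then V = ψ·F = 0.5715·153 = 87.4 mol/h and L = F − V = 65.6 mol/h.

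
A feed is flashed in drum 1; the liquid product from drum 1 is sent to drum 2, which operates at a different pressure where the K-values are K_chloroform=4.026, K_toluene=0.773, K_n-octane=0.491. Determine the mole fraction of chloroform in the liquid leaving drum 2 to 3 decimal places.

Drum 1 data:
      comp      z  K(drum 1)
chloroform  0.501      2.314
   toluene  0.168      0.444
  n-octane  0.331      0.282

x_chloroform (drum 2) = 0.125

Drum 1:
Let ψ₁ = V/F and solve Σ zᵢ(Kᵢ−1)/(1+ψ₁(Kᵢ−1)) = 0.
g(0) = ΣzᵢKᵢ − 1 = 0.327 and g(1) = 1 − Σzᵢ/Kᵢ = -0.769, so a root lies in (0, 1).
Newton iteration, ψ₁⁰ = 0.5:
  ψ₁ = 0.500: g = -0.1028, g' = -0.830 → ψ₁ = 0.376
  ψ₁ = 0.376: g = -0.0031, g' = -0.791 → ψ₁ = 0.372
Converged at ψ₁ = 0.372.
Drum-1 compositions:
  chloroform: x = 0.336, y = 0.779
  toluene: x = 0.212, y = 0.094
  n-octane: x = 0.452, y = 0.127
Drum-2 feed = drum-1 liquid: z₂ = (0.3365, 0.2118, 0.4517).
Drum 2:
Let ψ₂ = V/F and solve Σ zᵢ(Kᵢ−1)/(1+ψ₂(Kᵢ−1)) = 0.
g(0) = ΣzᵢKᵢ − 1 = 0.740 and g(1) = 1 − Σzᵢ/Kᵢ = -0.278, so a root lies in (0, 1).
Iterate (Newton) starting at ψ₂ = 0.45:
  ψ₂ = 0.450: g = 0.0793, g' = -0.763 → ψ₂ = 0.554
  ψ₂ = 0.554: g = 0.0052, g' = -0.671 → ψ₂ = 0.562
Converged at ψ₂ = 0.562.
  chloroform: x = 0.125, y = 0.502
  toluene: x = 0.243, y = 0.188
  n-octane: x = 0.633, y = 0.311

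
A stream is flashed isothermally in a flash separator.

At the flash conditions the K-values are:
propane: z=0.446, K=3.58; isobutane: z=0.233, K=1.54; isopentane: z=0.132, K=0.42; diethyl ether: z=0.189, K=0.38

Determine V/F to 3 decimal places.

Rachford–Rice: g(V/F) = Σ zᵢ(Kᵢ−1)/(1+V/F(Kᵢ−1)) = 0.
Check two-phase: ΣzᵢKᵢ = 2.083 > 1 and Σzᵢ/Kᵢ = 1.088 > 1, so g(0) = 1.083 > 0 and g(1) = -0.088 < 0.
Newton–Raphson from V/F = 0.46:
  V/F = 0.460: g = 0.3586, g' = -0.889 → V/F = 0.863
  V/F = 0.863: g = 0.0369, g' = -0.831 → V/F = 0.908
  V/F = 0.908: g = -0.0009, g' = -0.874 → V/F = 0.907
Converged at V/F = 0.907.

V/F = 0.907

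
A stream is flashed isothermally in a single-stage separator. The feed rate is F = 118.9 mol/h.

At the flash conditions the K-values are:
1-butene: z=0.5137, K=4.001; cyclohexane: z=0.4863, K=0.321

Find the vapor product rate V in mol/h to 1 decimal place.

Newton–Raphson from V/F = 0.66:
  V/F = 0.6600: g = -0.08113, g' = -1.2569 → V/F = 0.5955
  V/F = 0.5955: g = -0.00116, g' = -1.2275 → V/F = 0.5945
Converged at V/F = 0.5945.
Then V = V/F·F = 0.5945·118.9 = 70.7 mol/h and L = F − V = 48.2 mol/h.

V = 70.7 mol/h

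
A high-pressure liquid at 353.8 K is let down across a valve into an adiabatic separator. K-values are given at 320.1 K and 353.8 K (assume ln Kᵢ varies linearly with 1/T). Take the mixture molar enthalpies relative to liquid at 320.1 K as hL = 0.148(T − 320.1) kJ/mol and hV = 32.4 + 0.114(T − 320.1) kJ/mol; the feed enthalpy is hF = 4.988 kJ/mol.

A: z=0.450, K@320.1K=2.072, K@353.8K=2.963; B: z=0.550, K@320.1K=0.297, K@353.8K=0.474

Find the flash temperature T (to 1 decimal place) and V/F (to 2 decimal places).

Adiabatic flash: solve Rachford–Rice at each trial T, then check hF = ψ·hV(T) + (1−ψ)·hL(T).
  T = 320.1 K: K = (2.072, 0.297), RR gives ψ = 0.127, H_out = 4.117 kJ/mol
  T = 353.8 K: K = (2.963, 0.474), RR gives ψ = 0.575, H_out = 22.969 kJ/mol
  T = 337.0 K: K = (2.501, 0.380), RR gives ψ = 0.359, H_out = 13.937 kJ/mol
  T = 328.6 K: K = (2.283, 0.337), RR gives ψ = 0.250, H_out = 9.298 kJ/mol
  T = 324.4 K: K = (2.178, 0.317), RR gives ψ = 0.192, H_out = 6.824 kJ/mol
  T = 322.2 K: K = (2.123, 0.307), RR gives ψ = 0.159, H_out = 5.464 kJ/mol
  T = 321.1 K: K = (2.096, 0.302), RR gives ψ = 0.143, H_out = 4.765 kJ/mol
  T = 321.6 K: K = (2.109, 0.304), RR gives ψ = 0.150, H_out = 5.085 kJ/mol
Linear interpolation between T = 321.1 (H_out = 4.765) and T = 321.6 (H_out = 5.085) on hF = 4.988 gives T ≈ 321.4 K, at which ψ = 0.15.

T = 321.4 K, V/F = 0.15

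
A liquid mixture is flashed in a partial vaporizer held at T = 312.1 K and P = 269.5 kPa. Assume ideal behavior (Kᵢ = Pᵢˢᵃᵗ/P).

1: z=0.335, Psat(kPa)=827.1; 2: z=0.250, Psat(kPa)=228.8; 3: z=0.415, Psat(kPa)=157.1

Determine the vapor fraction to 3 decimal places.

ψ = 0.691

Raoult's law: Kᵢ = Pᵢˢᵃᵗ/P = Pᵢˢᵃᵗ/269.5.
  K_1 = 827.1/269.5 = 3.06902, K_2 = 228.8/269.5 = 0.84898, K_3 = 157.1/269.5 = 0.58293
Material balance + equilibrium reduce to Σ zᵢ(Kᵢ−1)/(1+ψ(Kᵢ−1)) = 0.
Check two-phase: ΣzᵢKᵢ = 1.482 > 1 and Σzᵢ/Kᵢ = 1.116 > 1, so g(0) = 0.482 > 0 and g(1) = -0.116 < 0.
Iterate (Newton) starting at ψ = 0.5:
  ψ = 0.500: g = 0.0812, g' = -0.468 → ψ = 0.673
  ψ = 0.673: g = 0.0070, g' = -0.397 → ψ = 0.691
Converged at ψ = 0.691.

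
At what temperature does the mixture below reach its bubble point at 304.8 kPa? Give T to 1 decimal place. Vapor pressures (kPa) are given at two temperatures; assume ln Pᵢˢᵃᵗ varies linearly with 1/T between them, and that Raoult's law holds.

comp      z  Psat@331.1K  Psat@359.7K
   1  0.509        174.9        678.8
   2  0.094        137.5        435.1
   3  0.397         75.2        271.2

Bubble-point temperature: ΣzᵢPᵢˢᵃᵗ(T) = P. Interpolate ln Pᵢˢᵃᵗ = aᵢ + bᵢ/T.
  T = 331.1 K: ΣzᵢPᵢˢᵃᵗ = 131.80 kPa
  T = 359.7 K: ΣzᵢPᵢˢᵃᵗ = 494.08 kPa
  T = 345.4 K: ΣzᵢPᵢˢᵃᵗ = 262.14 kPa
  T = 352.5 K: ΣzᵢPᵢˢᵃᵗ = 361.37 kPa
  T = 348.9 K: ΣzᵢPᵢˢᵃᵗ = 307.58 kPa
  T = 347.1 K: ΣzᵢPᵢˢᵃᵗ = 283.42 kPa
Interpolating between 347.1 K and 348.9 K gives T ≈ 348.7 K.

T = 348.7 K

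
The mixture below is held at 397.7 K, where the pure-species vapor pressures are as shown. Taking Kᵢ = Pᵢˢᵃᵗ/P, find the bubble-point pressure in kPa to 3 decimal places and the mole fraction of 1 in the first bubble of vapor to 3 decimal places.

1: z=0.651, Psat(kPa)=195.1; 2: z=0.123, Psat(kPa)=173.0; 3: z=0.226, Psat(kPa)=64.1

Pbub = 162.776 kPa, y_1 = 0.780

At the bubble point ψ → 0, so ΣzᵢKᵢ = 1 with Kᵢ = Pᵢˢᵃᵗ/P ⇒ P = ΣzᵢPᵢˢᵃᵗ.
P = 0.651·195.1 + 0.123·173.0 + 0.226·64.1 = 162.776 kPa
yᵢ = zᵢPᵢˢᵃᵗ/P ⇒ y_1 = 0.651·195.1/162.776 = 0.780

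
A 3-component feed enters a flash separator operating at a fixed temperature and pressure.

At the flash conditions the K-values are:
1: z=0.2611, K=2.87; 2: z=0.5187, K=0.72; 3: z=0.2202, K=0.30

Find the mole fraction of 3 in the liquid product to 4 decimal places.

Rachford–Rice: g(V/F) = Σ zᵢ(Kᵢ−1)/(1+V/F(Kᵢ−1)) = 0.
g(0) = ΣzᵢKᵢ − 1 = 0.1889 and g(1) = 1 − Σzᵢ/Kᵢ = -0.5454, so a root lies in (0, 1).
Newton–Raphson from V/F = 0.5:
  V/F = 0.5000: g = -0.15369, g' = -0.5542 → V/F = 0.2227
  V/F = 0.2227: g = 0.00721, g' = -0.6528 → V/F = 0.2337
  V/F = 0.2337: g = 0.00006, g' = -0.6429 → V/F = 0.2338
Converged at V/F = 0.2338.
Compositions from xᵢ = zᵢ/(1+V/F(Kᵢ−1)), yᵢ = Kᵢxᵢ:
  1: x = 0.1817, y = 0.5214
  2: x = 0.5550, y = 0.3996
  3: x = 0.2633, y = 0.0790

x_3 = 0.2633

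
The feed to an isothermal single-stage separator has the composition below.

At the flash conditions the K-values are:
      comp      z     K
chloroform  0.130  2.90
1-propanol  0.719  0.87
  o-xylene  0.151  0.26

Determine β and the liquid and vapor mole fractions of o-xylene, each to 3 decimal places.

β = 0.083, x_o-xylene = 0.161, y_o-xylene = 0.042

Material balance + equilibrium reduce to Σ zᵢ(Kᵢ−1)/(1+β(Kᵢ−1)) = 0.
Check two-phase: ΣzᵢKᵢ = 1.042 > 1 and Σzᵢ/Kᵢ = 1.452 > 1, so g(0) = 0.042 > 0 and g(1) = -0.452 < 0.
Newton–Raphson from β = 0.5:
  β = 0.500: g = -0.1507, g' = -0.346 → β = 0.064
  β = 0.064: g = 0.0086, g' = -0.476 → β = 0.082
  β = 0.082: g = 0.0002, g' = -0.457 → β = 0.083
Converged at β = 0.083.
Compositions from xᵢ = zᵢ/(1+β(Kᵢ−1)), yᵢ = Kᵢxᵢ:
  chloroform: x = 0.112, y = 0.326
  1-propanol: x = 0.727, y = 0.632
  o-xylene: x = 0.161, y = 0.042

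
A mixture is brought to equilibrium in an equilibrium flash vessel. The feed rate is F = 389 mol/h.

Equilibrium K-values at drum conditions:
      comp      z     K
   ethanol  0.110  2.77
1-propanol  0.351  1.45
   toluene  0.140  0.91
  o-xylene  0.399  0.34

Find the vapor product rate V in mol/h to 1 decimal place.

Rachford–Rice: g(β) = Σ zᵢ(Kᵢ−1)/(1+β(Kᵢ−1)) = 0.
Feasibility: ΣzᵢKᵢ = 1.077, Σzᵢ/Kᵢ = 1.609 — both > 1, two phases present.
Newton–Raphson from β = 0.69:
  β = 0.690: g = -0.2888, g' = -0.699 → β = 0.277
  β = 0.277: g = -0.0639, g' = -0.473 → β = 0.141
  β = 0.141: g = 0.0010, g' = -0.496 → β = 0.143
Converged at β = 0.143.
Then V = β·F = 0.1435·389 = 55.8 mol/h and L = F − V = 333.2 mol/h.

V = 55.8 mol/h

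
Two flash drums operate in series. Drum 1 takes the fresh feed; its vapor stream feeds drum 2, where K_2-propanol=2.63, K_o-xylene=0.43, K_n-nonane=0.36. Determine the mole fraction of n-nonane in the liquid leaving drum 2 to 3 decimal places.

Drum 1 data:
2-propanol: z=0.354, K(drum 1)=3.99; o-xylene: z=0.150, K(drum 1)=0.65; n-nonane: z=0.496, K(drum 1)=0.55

Drum 1:
Material balance + equilibrium reduce to Σ zᵢ(Kᵢ−1)/(1+ψ₁(Kᵢ−1)) = 0.
Check two-phase: ΣzᵢKᵢ = 1.783 > 1 and Σzᵢ/Kᵢ = 1.221 > 1, so g(0) = 0.783 > 0 and g(1) = -0.221 < 0.
Iterate (Newton) starting at ψ₁ = 0.43:
  ψ₁ = 0.430: g = 0.1245, g' = -0.786 → ψ₁ = 0.589
  ψ₁ = 0.589: g = 0.0138, g' = -0.631 → ψ₁ = 0.610
  ψ₁ = 0.610: g = 0.0001, g' = -0.617 → ψ₁ = 0.611
Converged at ψ₁ = 0.611.
Drum-1 compositions:
  2-propanol: x = 0.125, y = 0.500
  o-xylene: x = 0.191, y = 0.124
  n-nonane: x = 0.684, y = 0.376
Drum-2 feed = drum-1 vapor: z₂ = (0.4998, 0.1240, 0.3762).
Drum 2:
Material balance + equilibrium reduce to Σ zᵢ(Kᵢ−1)/(1+ψ₂(Kᵢ−1)) = 0.
Check two-phase: ΣzᵢKᵢ = 1.503 > 1 and Σzᵢ/Kᵢ = 1.523 > 1, so g(0) = 0.503 > 0 and g(1) = -0.523 < 0.
Newton–Raphson from ψ₂ = 0.5:
  ψ₂ = 0.500: g = -0.0040, g' = -0.815 → ψ₂ = 0.495
Converged at ψ₂ = 0.495.
  2-propanol: x = 0.277, y = 0.727
  o-xylene: x = 0.173, y = 0.074
  n-nonane: x = 0.551, y = 0.198

x_n-nonane (drum 2) = 0.551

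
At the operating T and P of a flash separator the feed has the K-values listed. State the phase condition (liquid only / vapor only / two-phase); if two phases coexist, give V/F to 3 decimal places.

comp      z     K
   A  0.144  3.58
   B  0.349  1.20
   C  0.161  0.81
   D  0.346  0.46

two-phase, V/F = 0.344

ΣzᵢKᵢ = 1.224; Σzᵢ/Kᵢ = 1.282.
Both exceed 1, so a two-phase solution exists.
Iterate (Newton) starting at ψ = 0.6:
  ψ = 0.600: g = -0.1028, g' = -0.387 → ψ = 0.334
  ψ = 0.334: g = 0.0042, g' = -0.445 → ψ = 0.344
Converged at ψ = 0.344.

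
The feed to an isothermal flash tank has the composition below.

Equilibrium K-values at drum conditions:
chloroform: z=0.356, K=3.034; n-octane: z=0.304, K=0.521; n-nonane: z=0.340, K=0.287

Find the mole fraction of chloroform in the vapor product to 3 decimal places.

Rachford–Rice: g(ψ) = Σ zᵢ(Kᵢ−1)/(1+ψ(Kᵢ−1)) = 0.
Check two-phase: ΣzᵢKᵢ = 1.336 > 1 and Σzᵢ/Kᵢ = 1.885 > 1, so g(0) = 0.336 > 0 and g(1) = -0.885 < 0.
Newton–Raphson from ψ = 0.68:
  ψ = 0.680: g = -0.3827, g' = -1.064 → ψ = 0.320
  ψ = 0.320: g = -0.0478, g' = -0.928 → ψ = 0.269
  ψ = 0.269: g = 0.0011, g' = -0.972 → ψ = 0.270
Converged at ψ = 0.270.
Compositions from xᵢ = zᵢ/(1+ψ(Kᵢ−1)), yᵢ = Kᵢxᵢ:
  chloroform: x = 0.230, y = 0.697
  n-octane: x = 0.349, y = 0.182
  n-nonane: x = 0.421, y = 0.121

y_chloroform = 0.697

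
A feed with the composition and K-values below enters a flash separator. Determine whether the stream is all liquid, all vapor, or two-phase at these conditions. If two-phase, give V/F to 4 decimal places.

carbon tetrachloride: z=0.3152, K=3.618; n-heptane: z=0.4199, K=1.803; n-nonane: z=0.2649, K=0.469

ΣzᵢKᵢ = 2.0217; Σzᵢ/Kᵢ = 0.8848.
Since Σzᵢ/Kᵢ < 1 the mixture is above its dew point — single vapor phase.

all vapor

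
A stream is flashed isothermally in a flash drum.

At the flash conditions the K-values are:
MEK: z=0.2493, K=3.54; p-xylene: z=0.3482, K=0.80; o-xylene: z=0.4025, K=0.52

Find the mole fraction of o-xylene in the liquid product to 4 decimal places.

Material balance + equilibrium reduce to Σ zᵢ(Kᵢ−1)/(1+V/F(Kᵢ−1)) = 0.
g(0) = ΣzᵢKᵢ − 1 = 0.3704 and g(1) = 1 − Σzᵢ/Kᵢ = -0.2797, so a root lies in (0, 1).
Iterate (Newton) starting at V/F = 0.5:
  V/F = 0.5000: g = -0.05264, g' = -0.4899 → V/F = 0.3926
  V/F = 0.3926: g = 0.00344, g' = -0.5605 → V/F = 0.3987
Converged at V/F = 0.3987.
Compositions from xᵢ = zᵢ/(1+V/F(Kᵢ−1)), yᵢ = Kᵢxᵢ:
  MEK: x = 0.1239, y = 0.4385
  p-xylene: x = 0.3784, y = 0.3027
  o-xylene: x = 0.4978, y = 0.2588

x_o-xylene = 0.4978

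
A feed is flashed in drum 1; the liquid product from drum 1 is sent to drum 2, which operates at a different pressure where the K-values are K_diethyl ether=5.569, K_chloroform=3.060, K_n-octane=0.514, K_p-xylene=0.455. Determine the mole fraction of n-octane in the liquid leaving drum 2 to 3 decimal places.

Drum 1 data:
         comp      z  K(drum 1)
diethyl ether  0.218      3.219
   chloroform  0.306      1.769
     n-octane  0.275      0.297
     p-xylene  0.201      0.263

Drum 1:
Newton–Raphson from ψ₁ = 0.46:
  ψ₁ = 0.460: g = -0.0966, g' = -0.908 → ψ₁ = 0.354
  ψ₁ = 0.354: g = -0.0016, g' = -0.889 → ψ₁ = 0.352
Converged at ψ₁ = 0.352.
Drum-1 compositions:
  diethyl ether: x = 0.122, y = 0.394
  chloroform: x = 0.241, y = 0.426
  n-octane: x = 0.365, y = 0.109
  p-xylene: x = 0.271, y = 0.071
Drum-2 feed = drum-1 liquid: z₂ = (0.1224, 0.2408, 0.3654, 0.2714).
Drum 2:
Rachford–Rice: g(ψ₂) = Σ zᵢ(Kᵢ−1)/(1+ψ₂(Kᵢ−1)) = 0.
g(0) = ΣzᵢKᵢ − 1 = 0.730 and g(1) = 1 − Σzᵢ/Kᵢ = -0.408, so a root lies in (0, 1).
Iterate (Newton) starting at ψ₂ = 0.48:
  ψ₂ = 0.480: g = -0.0073, g' = -0.804 → ψ₂ = 0.471
Converged at ψ₂ = 0.471.
  diethyl ether: x = 0.039, y = 0.216
  chloroform: x = 0.122, y = 0.374
  n-octane: x = 0.474, y = 0.244
  p-xylene: x = 0.365, y = 0.166

x_n-octane (drum 2) = 0.474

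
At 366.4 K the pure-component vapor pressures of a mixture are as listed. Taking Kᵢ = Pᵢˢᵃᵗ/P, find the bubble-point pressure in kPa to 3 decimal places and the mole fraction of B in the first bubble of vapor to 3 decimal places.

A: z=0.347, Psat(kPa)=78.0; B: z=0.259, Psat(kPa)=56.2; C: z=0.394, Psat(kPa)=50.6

At the bubble point ψ → 0, so ΣzᵢKᵢ = 1 with Kᵢ = Pᵢˢᵃᵗ/P ⇒ P = ΣzᵢPᵢˢᵃᵗ.
P = 0.347·78.0 + 0.259·56.2 + 0.394·50.6 = 61.558 kPa
yᵢ = zᵢPᵢˢᵃᵗ/P ⇒ y_B = 0.259·56.2/61.558 = 0.236

Pbub = 61.558 kPa, y_B = 0.236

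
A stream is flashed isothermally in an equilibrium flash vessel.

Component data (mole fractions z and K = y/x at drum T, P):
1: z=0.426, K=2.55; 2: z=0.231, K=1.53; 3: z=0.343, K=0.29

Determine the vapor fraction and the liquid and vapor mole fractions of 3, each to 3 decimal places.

ψ = 0.613, x_3 = 0.607, y_3 = 0.176

Rachford–Rice: g(ψ) = Σ zᵢ(Kᵢ−1)/(1+ψ(Kᵢ−1)) = 0.
g(0) = ΣzᵢKᵢ − 1 = 0.539 and g(1) = 1 − Σzᵢ/Kᵢ = -0.501, so a root lies in (0, 1).
Iterate (Newton) starting at ψ = 0.5:
  ψ = 0.500: g = 0.0912, g' = -0.781 → ψ = 0.617
  ψ = 0.617: g = -0.0034, g' = -0.852 → ψ = 0.613
Converged at ψ = 0.613.
Compositions from xᵢ = zᵢ/(1+ψ(Kᵢ−1)), yᵢ = Kᵢxᵢ:
  1: x = 0.218, y = 0.557
  2: x = 0.174, y = 0.267
  3: x = 0.607, y = 0.176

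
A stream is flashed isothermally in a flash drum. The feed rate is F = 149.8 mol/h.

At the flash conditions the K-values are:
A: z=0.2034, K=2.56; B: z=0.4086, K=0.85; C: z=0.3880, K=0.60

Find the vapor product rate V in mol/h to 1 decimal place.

V = 34.1 mol/h

Rachford–Rice: g(V/F) = Σ zᵢ(Kᵢ−1)/(1+V/F(Kᵢ−1)) = 0.
Feasibility: ΣzᵢKᵢ = 1.1008, Σzᵢ/Kᵢ = 1.2068 — both > 1, two phases present.
Newton–Raphson from V/F = 0.5:
  V/F = 0.5000: g = -0.08200, g' = -0.2640 → V/F = 0.1894
  V/F = 0.1894: g = 0.01394, g' = -0.3774 → V/F = 0.2263
  V/F = 0.2263: g = 0.00042, g' = -0.3553 → V/F = 0.2275
Converged at V/F = 0.2275.
Then V = V/F·F = 0.2275·149.8 = 34.1 mol/h and L = F − V = 115.7 mol/h.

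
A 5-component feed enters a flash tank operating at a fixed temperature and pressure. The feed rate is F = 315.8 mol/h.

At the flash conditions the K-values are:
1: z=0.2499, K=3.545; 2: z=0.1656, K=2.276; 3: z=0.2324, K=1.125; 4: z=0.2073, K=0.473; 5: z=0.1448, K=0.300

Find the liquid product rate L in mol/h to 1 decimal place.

Newton iteration, ψ⁰ = 0.5:
  ψ = 0.5000: g = 0.13194, g' = -0.6912 → ψ = 0.6909
  ψ = 0.6909: g = 0.00153, g' = -0.7004 → ψ = 0.6931
Converged at ψ = 0.6931.
Then V = ψ·F = 0.6931·315.8 = 218.9 mol/h and L = F − V = 96.9 mol/h.

L = 96.9 mol/h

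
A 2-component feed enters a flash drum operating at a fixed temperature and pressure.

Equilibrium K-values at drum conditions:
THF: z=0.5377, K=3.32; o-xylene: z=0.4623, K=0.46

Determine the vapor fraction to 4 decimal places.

ψ = 0.7965

Let ψ = V/F and solve Σ zᵢ(Kᵢ−1)/(1+ψ(Kᵢ−1)) = 0.
g(0) = ΣzᵢKᵢ − 1 = 0.9978 and g(1) = 1 − Σzᵢ/Kᵢ = -0.1670, so a root lies in (0, 1).
Binary case is linear: z₁(K₁−1)(1+ψ(K₂−1)) + z₂(K₂−1)(1+ψ(K₁−1)) = 0
⇒ ψ = [z₁(K₁−1)+z₂(K₂−1)] / [−(K₁−1)(K₂−1)] = 0.99782/1.25280 = 0.7965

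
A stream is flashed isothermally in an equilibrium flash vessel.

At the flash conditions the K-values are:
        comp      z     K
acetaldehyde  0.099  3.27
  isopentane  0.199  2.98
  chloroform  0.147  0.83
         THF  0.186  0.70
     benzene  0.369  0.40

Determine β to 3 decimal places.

β = 0.333

Let β = V/F and solve Σ zᵢ(Kᵢ−1)/(1+β(Kᵢ−1)) = 0.
Feasibility: ΣzᵢKᵢ = 1.317, Σzᵢ/Kᵢ = 1.462 — both > 1, two phases present.
Newton–Raphson from β = 0.38:
  β = 0.380: g = -0.0310, g' = -0.650 → β = 0.332
  β = 0.332: g = 0.0007, g' = -0.682 → β = 0.333
Converged at β = 0.333.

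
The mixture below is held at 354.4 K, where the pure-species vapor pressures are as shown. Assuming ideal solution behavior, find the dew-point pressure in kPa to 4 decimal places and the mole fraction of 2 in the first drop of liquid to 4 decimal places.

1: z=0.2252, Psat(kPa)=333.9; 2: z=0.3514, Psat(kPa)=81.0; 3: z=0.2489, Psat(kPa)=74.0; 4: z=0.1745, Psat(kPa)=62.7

Pdew = 89.6111 kPa, x_2 = 0.3888

At the dew point ψ → 1, so Σzᵢ/Kᵢ = 1 with Kᵢ = Pᵢˢᵃᵗ/P ⇒ 1/P = Σzᵢ/Pᵢˢᵃᵗ.
1/P = 0.2252/333.9 + 0.3514/81.0 + 0.2489/74.0 + 0.1745/62.7 = 0.0111593 ⇒ P = 89.6111 kPa
xᵢ = zᵢP/Pᵢˢᵃᵗ ⇒ x_2 = 0.3514·89.6111/81.0 = 0.3888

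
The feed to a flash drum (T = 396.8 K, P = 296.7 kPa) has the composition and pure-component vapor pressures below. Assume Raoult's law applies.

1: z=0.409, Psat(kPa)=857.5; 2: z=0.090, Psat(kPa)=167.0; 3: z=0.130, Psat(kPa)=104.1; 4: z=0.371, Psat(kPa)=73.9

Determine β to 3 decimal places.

Raoult's law: Kᵢ = Pᵢˢᵃᵗ/P = Pᵢˢᵃᵗ/296.7.
  K_1 = 857.5/296.7 = 2.89012, K_2 = 167.0/296.7 = 0.56286, K_3 = 104.1/296.7 = 0.35086, K_4 = 73.9/296.7 = 0.24907
Rachford–Rice: g(β) = Σ zᵢ(Kᵢ−1)/(1+β(Kᵢ−1)) = 0.
g(0) = ΣzᵢKᵢ − 1 = 0.371 and g(1) = 1 − Σzᵢ/Kᵢ = -1.161, so a root lies in (0, 1).
Newton–Raphson from β = 0.35:
  β = 0.350: g = -0.0683, g' = -1.030 → β = 0.284
  β = 0.284: g = 0.0009, g' = -1.062 → β = 0.285
Converged at β = 0.285.

β = 0.285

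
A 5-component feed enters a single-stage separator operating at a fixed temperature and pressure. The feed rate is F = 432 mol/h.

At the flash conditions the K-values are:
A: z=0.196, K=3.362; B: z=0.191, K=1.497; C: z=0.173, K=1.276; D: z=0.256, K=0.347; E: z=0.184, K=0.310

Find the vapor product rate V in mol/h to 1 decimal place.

Newton–Raphson from V/F = 0.61:
  V/F = 0.610: g = -0.1937, g' = -0.784 → V/F = 0.363
  V/F = 0.363: g = -0.0153, g' = -0.705 → V/F = 0.341
Converged at V/F = 0.341.
Then V = V/F·F = 0.3412·432 = 147.4 mol/h and L = F − V = 284.6 mol/h.

V = 147.4 mol/h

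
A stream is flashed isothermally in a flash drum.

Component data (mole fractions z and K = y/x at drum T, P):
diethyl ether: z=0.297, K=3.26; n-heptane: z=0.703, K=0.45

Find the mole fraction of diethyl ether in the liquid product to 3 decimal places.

Material balance + equilibrium reduce to Σ zᵢ(Kᵢ−1)/(1+ψ(Kᵢ−1)) = 0.
g(0) = ΣzᵢKᵢ − 1 = 0.285 and g(1) = 1 − Σzᵢ/Kᵢ = -0.653, so a root lies in (0, 1).
Newton–Raphson from ψ = 0.5:
  ψ = 0.500: g = -0.2182, g' = -0.739 → ψ = 0.205
  ψ = 0.205: g = 0.0232, g' = -0.979 → ψ = 0.228
  ψ = 0.228: g = 0.0005, g' = -0.938 → ψ = 0.229
Converged at ψ = 0.229.
Compositions from xᵢ = zᵢ/(1+ψ(Kᵢ−1)), yᵢ = Kᵢxᵢ:
  diethyl ether: x = 0.196, y = 0.638
  n-heptane: x = 0.804, y = 0.362

x_diethyl ether = 0.196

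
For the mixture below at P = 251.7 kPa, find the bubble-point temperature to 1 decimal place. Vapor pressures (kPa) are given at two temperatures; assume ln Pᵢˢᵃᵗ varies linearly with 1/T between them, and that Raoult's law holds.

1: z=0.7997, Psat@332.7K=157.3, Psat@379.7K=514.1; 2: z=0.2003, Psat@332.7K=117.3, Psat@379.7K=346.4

T = 352.2 K

Bubble-point temperature: ΣzᵢPᵢˢᵃᵗ(T) = P. Interpolate ln Pᵢˢᵃᵗ = aᵢ + bᵢ/T.
  T = 332.7 K: ΣzᵢPᵢˢᵃᵗ = 149.29 kPa
  T = 379.7 K: ΣzᵢPᵢˢᵃᵗ = 480.51 kPa
  T = 356.2 K: ΣzᵢPᵢˢᵃᵗ = 278.32 kPa
  T = 344.4 K: ΣzᵢPᵢˢᵃᵗ = 205.73 kPa
  T = 350.3 K: ΣzᵢPᵢˢᵃᵗ = 239.89 kPa
  T = 353.2 K: ΣzᵢPᵢˢᵃᵗ = 258.23 kPa
Interpolating between 350.3 K and 353.2 K gives T ≈ 352.2 K.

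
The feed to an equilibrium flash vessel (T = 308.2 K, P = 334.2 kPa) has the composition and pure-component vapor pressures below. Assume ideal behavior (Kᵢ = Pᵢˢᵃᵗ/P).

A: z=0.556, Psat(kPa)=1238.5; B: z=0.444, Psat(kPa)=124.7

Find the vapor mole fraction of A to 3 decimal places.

Raoult's law: Kᵢ = Pᵢˢᵃᵗ/P = Pᵢˢᵃᵗ/334.2.
  K_A = 1238.5/334.2 = 3.70586, K_B = 124.7/334.2 = 0.37313
Material balance + equilibrium reduce to Σ zᵢ(Kᵢ−1)/(1+β(Kᵢ−1)) = 0.
Feasibility: ΣzᵢKᵢ = 2.226, Σzᵢ/Kᵢ = 1.340 — both > 1, two phases present.
Newton iteration, β⁰ = 0.42:
  β = 0.420: g = 0.3264, g' = -1.213 → β = 0.689
  β = 0.689: g = 0.0353, g' = -1.037 → β = 0.723
Converged at β = 0.723.
Compositions from xᵢ = zᵢ/(1+β(Kᵢ−1)), yᵢ = Kᵢxᵢ:
  A: x = 0.188, y = 0.697
  B: x = 0.812, y = 0.303

y_A = 0.697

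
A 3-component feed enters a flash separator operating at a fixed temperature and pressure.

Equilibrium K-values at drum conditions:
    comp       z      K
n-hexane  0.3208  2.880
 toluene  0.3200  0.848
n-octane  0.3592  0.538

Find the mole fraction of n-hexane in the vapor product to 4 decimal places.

Iterate (Newton) starting at β = 0.5:
  β = 0.5000: g = 0.04244, g' = -0.4396 → β = 0.5965
  β = 0.5965: g = 0.00170, g' = -0.4070 → β = 0.6007
Converged at β = 0.6007.
Compositions from xᵢ = zᵢ/(1+β(Kᵢ−1)), yᵢ = Kᵢxᵢ:
  n-hexane: x = 0.1507, y = 0.4339
  toluene: x = 0.3522, y = 0.2986
  n-octane: x = 0.4972, y = 0.2675

y_n-hexane = 0.4339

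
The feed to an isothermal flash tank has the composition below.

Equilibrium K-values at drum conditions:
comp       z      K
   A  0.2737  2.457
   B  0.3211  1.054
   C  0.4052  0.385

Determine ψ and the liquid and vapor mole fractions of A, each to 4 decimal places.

ψ = 0.2786, x_A = 0.1947, y_A = 0.4783

Iterate (Newton) starting at ψ = 0.47:
  ψ = 0.4700: g = -0.09691, g' = -0.5088 → ψ = 0.2795
  ψ = 0.2795: g = -0.00048, g' = -0.5178 → ψ = 0.2786
Converged at ψ = 0.2786.
Compositions from xᵢ = zᵢ/(1+ψ(Kᵢ−1)), yᵢ = Kᵢxᵢ:
  A: x = 0.1947, y = 0.4783
  B: x = 0.3163, y = 0.3334
  C: x = 0.4890, y = 0.1883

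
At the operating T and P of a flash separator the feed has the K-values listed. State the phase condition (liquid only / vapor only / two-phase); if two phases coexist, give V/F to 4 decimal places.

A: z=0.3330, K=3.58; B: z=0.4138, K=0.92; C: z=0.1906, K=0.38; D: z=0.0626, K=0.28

two-phase, V/F = 0.6553

ΣzᵢKᵢ = 1.6628; Σzᵢ/Kᵢ = 1.2679.
Both exceed 1, so a two-phase solution exists.
Newton–Raphson from ψ = 0.5:
  ψ = 0.5000: g = 0.09900, g' = -0.6587 → ψ = 0.6503
  ψ = 0.6503: g = 0.00316, g' = -0.6325 → ψ = 0.6553
Converged at ψ = 0.6553.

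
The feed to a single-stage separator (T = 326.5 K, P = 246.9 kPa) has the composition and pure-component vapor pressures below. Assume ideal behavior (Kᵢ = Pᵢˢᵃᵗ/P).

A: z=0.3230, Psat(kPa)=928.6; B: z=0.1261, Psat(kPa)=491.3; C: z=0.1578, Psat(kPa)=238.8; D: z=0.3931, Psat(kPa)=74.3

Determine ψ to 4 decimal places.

ψ = 0.5322

Raoult's law: Kᵢ = Pᵢˢᵃᵗ/P = Pᵢˢᵃᵗ/246.9.
  K_A = 928.6/246.9 = 3.761037, K_B = 491.3/246.9 = 1.989874, K_C = 238.8/246.9 = 0.967193, K_D = 74.3/246.9 = 0.300932
Let ψ = V/F and solve Σ zᵢ(Kᵢ−1)/(1+ψ(Kᵢ−1)) = 0.
Check two-phase: ΣzᵢKᵢ = 1.7367 > 1 and Σzᵢ/Kᵢ = 1.6187 > 1, so g(0) = 0.7367 > 0 and g(1) = -0.6187 < 0.
Iterate (Newton) starting at ψ = 0.5:
  ψ = 0.5000: g = 0.03039, g' = -0.9440 → ψ = 0.5322
Converged at ψ = 0.5322.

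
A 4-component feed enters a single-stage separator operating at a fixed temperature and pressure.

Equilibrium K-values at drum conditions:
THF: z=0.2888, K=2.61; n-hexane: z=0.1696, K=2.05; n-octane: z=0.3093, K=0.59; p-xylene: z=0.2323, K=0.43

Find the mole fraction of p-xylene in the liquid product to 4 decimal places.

x_p-xylene = 0.3399

Let ψ = V/F and solve Σ zᵢ(Kᵢ−1)/(1+ψ(Kᵢ−1)) = 0.
g(0) = ΣzᵢKᵢ − 1 = 0.3838 and g(1) = 1 − Σzᵢ/Kᵢ = -0.2579, so a root lies in (0, 1).
Iterate (Newton) starting at ψ = 0.5:
  ψ = 0.5000: g = 0.02967, g' = -0.5401 → ψ = 0.5549
  ψ = 0.5549: g = 0.00025, g' = -0.5321 → ψ = 0.5554
Converged at ψ = 0.5554.
Compositions from xᵢ = zᵢ/(1+ψ(Kᵢ−1)), yᵢ = Kᵢxᵢ:
  THF: x = 0.1525, y = 0.3979
  n-hexane: x = 0.1071, y = 0.2196
  n-octane: x = 0.4005, y = 0.2363
  p-xylene: x = 0.3399, y = 0.1462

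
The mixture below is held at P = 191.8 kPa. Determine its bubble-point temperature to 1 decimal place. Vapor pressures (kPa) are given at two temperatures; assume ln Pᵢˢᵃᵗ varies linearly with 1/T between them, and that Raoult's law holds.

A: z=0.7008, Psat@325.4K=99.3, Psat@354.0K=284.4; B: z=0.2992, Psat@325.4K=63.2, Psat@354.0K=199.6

T = 345.5 K

Bubble-point temperature: ΣzᵢPᵢˢᵃᵗ(T) = P. Interpolate ln Pᵢˢᵃᵗ = aᵢ + bᵢ/T.
  T = 325.4 K: ΣzᵢPᵢˢᵃᵗ = 88.50 kPa
  T = 354.0 K: ΣzᵢPᵢˢᵃᵗ = 259.03 kPa
  T = 339.7 K: ΣzᵢPᵢˢᵃᵗ = 154.84 kPa
  T = 346.9 K: ΣzᵢPᵢˢᵃᵗ = 201.68 kPa
  T = 343.3 K: ΣzᵢPᵢˢᵃᵗ = 176.96 kPa
  T = 345.1 K: ΣzᵢPᵢˢᵃᵗ = 188.98 kPa
Interpolating between 345.1 K and 346.9 K gives T ≈ 345.5 K.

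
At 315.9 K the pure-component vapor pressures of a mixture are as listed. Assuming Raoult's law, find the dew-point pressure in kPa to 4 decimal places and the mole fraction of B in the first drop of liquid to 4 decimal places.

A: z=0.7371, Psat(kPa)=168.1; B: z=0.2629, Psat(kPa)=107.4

Pdew = 146.3540 kPa, x_B = 0.3583

At the dew point ψ → 1, so Σzᵢ/Kᵢ = 1 with Kᵢ = Pᵢˢᵃᵗ/P ⇒ 1/P = Σzᵢ/Pᵢˢᵃᵗ.
1/P = 0.7371/168.1 + 0.2629/107.4 = 0.0068327 ⇒ P = 146.3540 kPa
xᵢ = zᵢP/Pᵢˢᵃᵗ ⇒ x_B = 0.2629·146.3540/107.4 = 0.3583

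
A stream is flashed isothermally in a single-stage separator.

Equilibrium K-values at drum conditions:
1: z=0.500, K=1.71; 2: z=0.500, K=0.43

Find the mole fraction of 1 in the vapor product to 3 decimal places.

Let β = V/F and solve Σ zᵢ(Kᵢ−1)/(1+β(Kᵢ−1)) = 0.
Check two-phase: ΣzᵢKᵢ = 1.070 > 1 and Σzᵢ/Kᵢ = 1.455 > 1, so g(0) = 0.070 > 0 and g(1) = -0.455 < 0.
Binary case is linear: z₁(K₁−1)(1+β(K₂−1)) + z₂(K₂−1)(1+β(K₁−1)) = 0
⇒ β = [z₁(K₁−1)+z₂(K₂−1)] / [−(K₁−1)(K₂−1)] = 0.0700/0.4047 = 0.173
Compositions from xᵢ = zᵢ/(1+β(Kᵢ−1)), yᵢ = Kᵢxᵢ:
  1: x = 0.445, y = 0.761
  2: x = 0.555, y = 0.239

y_1 = 0.761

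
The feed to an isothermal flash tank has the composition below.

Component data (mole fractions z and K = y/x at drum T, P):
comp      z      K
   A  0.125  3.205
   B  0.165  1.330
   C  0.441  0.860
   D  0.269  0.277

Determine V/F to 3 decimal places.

Rachford–Rice: g(V/F) = Σ zᵢ(Kᵢ−1)/(1+V/F(Kᵢ−1)) = 0.
Feasibility: ΣzᵢKᵢ = 1.074, Σzᵢ/Kᵢ = 1.647 — both > 1, two phases present.
Iterate (Newton) starting at V/F = 0.5:
  V/F = 0.500: g = -0.1932, g' = -0.506 → V/F = 0.118
  V/F = 0.118: g = -0.0043, g' = -0.576 → V/F = 0.111
Converged at V/F = 0.111.

V/F = 0.111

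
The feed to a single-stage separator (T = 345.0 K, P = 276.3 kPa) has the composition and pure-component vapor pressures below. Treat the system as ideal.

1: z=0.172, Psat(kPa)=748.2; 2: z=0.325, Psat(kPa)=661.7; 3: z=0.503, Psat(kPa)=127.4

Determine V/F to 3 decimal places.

V/F = 0.586

Raoult's law: Kᵢ = Pᵢˢᵃᵗ/P = Pᵢˢᵃᵗ/276.3.
  K_1 = 748.2/276.3 = 2.70793, K_2 = 661.7/276.3 = 2.39486, K_3 = 127.4/276.3 = 0.46109
Newton–Raphson from V/F = 0.5:
  V/F = 0.500: g = 0.0545, g' = -0.639 → V/F = 0.585
  V/F = 0.585: g = 0.0006, g' = -0.629 → V/F = 0.586
Converged at V/F = 0.586.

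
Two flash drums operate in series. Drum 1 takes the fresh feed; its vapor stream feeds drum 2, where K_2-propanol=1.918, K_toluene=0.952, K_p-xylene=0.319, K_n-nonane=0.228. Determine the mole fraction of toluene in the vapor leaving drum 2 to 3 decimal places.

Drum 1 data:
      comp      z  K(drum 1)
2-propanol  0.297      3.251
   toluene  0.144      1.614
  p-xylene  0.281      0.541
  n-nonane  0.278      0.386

y_toluene (drum 2) = 0.176

Drum 1:
Let ψ₁ = V/F and solve Σ zᵢ(Kᵢ−1)/(1+ψ₁(Kᵢ−1)) = 0.
Feasibility: ΣzᵢKᵢ = 1.457, Σzᵢ/Kᵢ = 1.420 — both > 1, two phases present.
Iterate (Newton) starting at ψ₁ = 0.5:
  ψ₁ = 0.500: g = -0.0315, g' = -0.683 → ψ₁ = 0.454
Converged at ψ₁ = 0.454.
Drum-1 compositions:
  2-propanol: x = 0.147, y = 0.477
  toluene: x = 0.113, y = 0.182
  p-xylene: x = 0.355, y = 0.192
  n-nonane: x = 0.386, y = 0.149
Drum-2 feed = drum-1 vapor: z₂ = (0.4774, 0.1817, 0.1921, 0.1488).
Drum 2:
Newton iteration, ψ₂⁰ = 0.62:
  ψ₂ = 0.620: g = -0.1764, g' = -0.757 → ψ₂ = 0.387
  ψ₂ = 0.387: g = -0.0269, g' = -0.564 → ψ₂ = 0.339
  ψ₂ = 0.339: g = -0.0004, g' = -0.548 → ψ₂ = 0.338
Converged at ψ₂ = 0.338.
  2-propanol: x = 0.364, y = 0.699
  toluene: x = 0.185, y = 0.176
  p-xylene: x = 0.250, y = 0.080
  n-nonane: x = 0.201, y = 0.046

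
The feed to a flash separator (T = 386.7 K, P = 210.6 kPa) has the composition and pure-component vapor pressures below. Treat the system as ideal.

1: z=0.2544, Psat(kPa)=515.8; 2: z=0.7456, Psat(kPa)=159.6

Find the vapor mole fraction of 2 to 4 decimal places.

Raoult's law: Kᵢ = Pᵢˢᵃᵗ/P = Pᵢˢᵃᵗ/210.6.
  K_1 = 515.8/210.6 = 2.449193, K_2 = 159.6/210.6 = 0.757835
Material balance + equilibrium reduce to Σ zᵢ(Kᵢ−1)/(1+β(Kᵢ−1)) = 0.
Check two-phase: ΣzᵢKᵢ = 1.1881 > 1 and Σzᵢ/Kᵢ = 1.0877 > 1, so g(0) = 0.1881 > 0 and g(1) = -0.0877 < 0.
Binary case is linear: z₁(K₁−1)(1+β(K₂−1)) + z₂(K₂−1)(1+β(K₁−1)) = 0
⇒ β = [z₁(K₁−1)+z₂(K₂−1)] / [−(K₁−1)(K₂−1)] = 0.18812/0.35094 = 0.5360
Compositions from xᵢ = zᵢ/(1+β(Kᵢ−1)), yᵢ = Kᵢxᵢ:
  1: x = 0.1432, y = 0.3507
  2: x = 0.8568, y = 0.6493

y_2 = 0.6493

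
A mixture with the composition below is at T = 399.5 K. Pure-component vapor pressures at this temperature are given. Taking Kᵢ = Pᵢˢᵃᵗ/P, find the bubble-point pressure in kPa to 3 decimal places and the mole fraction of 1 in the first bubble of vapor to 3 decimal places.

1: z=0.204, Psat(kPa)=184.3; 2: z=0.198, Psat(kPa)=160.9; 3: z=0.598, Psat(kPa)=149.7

At the bubble point ψ → 0, so ΣzᵢKᵢ = 1 with Kᵢ = Pᵢˢᵃᵗ/P ⇒ P = ΣzᵢPᵢˢᵃᵗ.
P = 0.204·184.3 + 0.198·160.9 + 0.598·149.7 = 158.976 kPa
yᵢ = zᵢPᵢˢᵃᵗ/P ⇒ y_1 = 0.204·184.3/158.976 = 0.236

Pbub = 158.976 kPa, y_1 = 0.236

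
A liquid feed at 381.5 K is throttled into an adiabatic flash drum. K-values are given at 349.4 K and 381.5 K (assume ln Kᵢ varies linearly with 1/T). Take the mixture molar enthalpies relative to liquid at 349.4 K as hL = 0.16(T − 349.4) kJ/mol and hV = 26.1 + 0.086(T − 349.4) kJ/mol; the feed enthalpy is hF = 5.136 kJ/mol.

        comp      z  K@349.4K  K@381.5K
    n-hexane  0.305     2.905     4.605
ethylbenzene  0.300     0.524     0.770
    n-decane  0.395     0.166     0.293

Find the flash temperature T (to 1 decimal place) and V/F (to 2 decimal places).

Adiabatic flash: solve Rachford–Rice at each trial T, then check hF = ψ·hV(T) + (1−ψ)·hL(T).
  T = 349.4 K: K = (2.905, 0.524, 0.166), RR gives ψ = 0.082, H_out = 2.147 kJ/mol
  T = 381.5 K: K = (4.605, 0.770, 0.293), RR gives ψ = 0.386, H_out = 14.293 kJ/mol
  T = 365.4 K: K = (3.692, 0.640, 0.223), RR gives ψ = 0.243, H_out = 8.611 kJ/mol
  T = 357.4 K: K = (3.284, 0.580, 0.193), RR gives ψ = 0.167, H_out = 5.551 kJ/mol
  T = 353.4 K: K = (3.091, 0.552, 0.179), RR gives ψ = 0.126, H_out = 3.904 kJ/mol
  T = 355.4 K: K = (3.186, 0.566, 0.186), RR gives ψ = 0.147, H_out = 4.739 kJ/mol
Linear interpolation between T = 355.4 (H_out = 4.739) and T = 357.4 (H_out = 5.551) on hF = 5.136 gives T ≈ 356.4 K, at which ψ = 0.16.

T = 356.4 K, V/F = 0.16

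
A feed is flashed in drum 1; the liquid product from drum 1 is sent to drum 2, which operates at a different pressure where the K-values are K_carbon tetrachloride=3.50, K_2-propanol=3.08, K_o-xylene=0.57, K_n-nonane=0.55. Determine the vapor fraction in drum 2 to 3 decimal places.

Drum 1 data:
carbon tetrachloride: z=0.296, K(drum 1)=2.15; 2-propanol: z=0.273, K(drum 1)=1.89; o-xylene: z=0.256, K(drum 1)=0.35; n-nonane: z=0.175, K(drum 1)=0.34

Drum 1:
Iterate (Newton) starting at ψ₁ = 0.47:
  ψ₁ = 0.470: g = -0.0148, g' = -0.657 → ψ₁ = 0.448
  ψ₁ = 0.448: g = -0.0001, g' = -0.650 → ψ₁ = 0.447
Converged at ψ₁ = 0.447.
Drum-1 compositions:
  carbon tetrachloride: x = 0.195, y = 0.420
  2-propanol: x = 0.195, y = 0.369
  o-xylene: x = 0.361, y = 0.126
  n-nonane: x = 0.248, y = 0.084
Drum-2 feed = drum-1 liquid: z₂ = (0.1954, 0.1953, 0.3610, 0.2483).
Drum 2:
Material balance + equilibrium reduce to Σ zᵢ(Kᵢ−1)/(1+ψ₂(Kᵢ−1)) = 0.
Feasibility: ΣzᵢKᵢ = 1.628, Σzᵢ/Kᵢ = 1.204 — both > 1, two phases present.
Iterate (Newton) starting at ψ₂ = 0.47:
  ψ₂ = 0.470: g = 0.0937, g' = -0.660 → ψ₂ = 0.612
  ψ₂ = 0.612: g = 0.0069, g' = -0.573 → ψ₂ = 0.624
Converged at ψ₂ = 0.624.
  carbon tetrachloride: x = 0.076, y = 0.267
  2-propanol: x = 0.085, y = 0.262
  o-xylene: x = 0.493, y = 0.281
  n-nonane: x = 0.345, y = 0.190

V/F (drum 2) = 0.624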